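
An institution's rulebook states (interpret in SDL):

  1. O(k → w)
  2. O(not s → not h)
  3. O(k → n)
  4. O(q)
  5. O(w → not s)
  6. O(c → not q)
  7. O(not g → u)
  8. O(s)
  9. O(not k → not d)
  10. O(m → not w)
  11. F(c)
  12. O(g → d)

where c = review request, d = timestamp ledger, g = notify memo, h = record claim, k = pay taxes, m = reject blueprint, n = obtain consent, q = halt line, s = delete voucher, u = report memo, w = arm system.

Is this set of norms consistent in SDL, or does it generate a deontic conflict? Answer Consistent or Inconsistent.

Consistent

Premise 6 is O(c → not q), but O(c) is not derivable from the premises, so it does not yield O(not q).
So O(not q) is not derivable, and the apparent clash with O(q) does not arise.
A world satisfying every obligation exists (e.g. c=false, d=false, g=false, h=false, k=false, m=false, n=false, q=true, s=true, u=true, w=false); no atom is both obligatory and forbidden, so the set is consistent.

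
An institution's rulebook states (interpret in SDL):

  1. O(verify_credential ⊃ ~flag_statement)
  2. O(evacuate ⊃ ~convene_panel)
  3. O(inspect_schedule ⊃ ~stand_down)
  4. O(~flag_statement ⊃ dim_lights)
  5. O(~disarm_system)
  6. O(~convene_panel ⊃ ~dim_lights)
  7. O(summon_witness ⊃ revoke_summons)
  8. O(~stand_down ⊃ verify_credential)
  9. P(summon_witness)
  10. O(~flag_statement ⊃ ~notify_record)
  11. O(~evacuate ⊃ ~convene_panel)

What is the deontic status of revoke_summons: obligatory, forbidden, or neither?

Neither

Premise 7 is O(summon_witness ⊃ revoke_summons), but O(summon_witness) is not derivable from the premises (the permission P(summon_witness) asserts only ~O(~summon_witness), not O(summon_witness)), so it does not yield O(revoke_summons).
No premise or chain of K-axiom applications forces O(revoke_summons), and none forces O(~revoke_summons). So revoke_summons is neither obligatory nor forbidden under these norms.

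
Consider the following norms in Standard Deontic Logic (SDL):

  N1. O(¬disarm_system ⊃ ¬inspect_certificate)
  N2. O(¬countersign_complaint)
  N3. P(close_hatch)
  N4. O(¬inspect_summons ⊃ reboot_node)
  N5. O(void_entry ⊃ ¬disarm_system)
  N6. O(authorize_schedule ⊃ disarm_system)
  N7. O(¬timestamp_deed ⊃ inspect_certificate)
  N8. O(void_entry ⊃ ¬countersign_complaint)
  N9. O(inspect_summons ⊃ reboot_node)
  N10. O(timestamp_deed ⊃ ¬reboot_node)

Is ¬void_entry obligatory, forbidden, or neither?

Premises 4 and 9 are O(¬inspect_summons ⊃ reboot_node) and O(inspect_summons ⊃ reboot_node); every ideal world satisfies ¬inspect_summons or inspect_summons, so in either case reboot_node holds — hence O(reboot_node).
Premise 10 is O(timestamp_deed ⊃ ¬reboot_node); contrapositively O(reboot_node ⊃ ¬timestamp_deed). Since O(reboot_node) holds, K gives O(¬timestamp_deed).
Premise 7 is O(¬timestamp_deed ⊃ inspect_certificate); since O(¬timestamp_deed), deontic closure gives O(inspect_certificate).
The contrapositive of premise 1 (O(¬disarm_system ⊃ ¬inspect_certificate)) is O(inspect_certificate ⊃ disarm_system), and O(inspect_certificate) is already established, so O(disarm_system).
The contrapositive of premise 5 (O(void_entry ⊃ ¬disarm_system)) is O(disarm_system ⊃ ¬void_entry), and O(disarm_system) is already established, so O(¬void_entry).
Premises 2, 3, 6, 8 do not contribute to this derivation.
Hence ¬void_entry is obligatory.

Obligatory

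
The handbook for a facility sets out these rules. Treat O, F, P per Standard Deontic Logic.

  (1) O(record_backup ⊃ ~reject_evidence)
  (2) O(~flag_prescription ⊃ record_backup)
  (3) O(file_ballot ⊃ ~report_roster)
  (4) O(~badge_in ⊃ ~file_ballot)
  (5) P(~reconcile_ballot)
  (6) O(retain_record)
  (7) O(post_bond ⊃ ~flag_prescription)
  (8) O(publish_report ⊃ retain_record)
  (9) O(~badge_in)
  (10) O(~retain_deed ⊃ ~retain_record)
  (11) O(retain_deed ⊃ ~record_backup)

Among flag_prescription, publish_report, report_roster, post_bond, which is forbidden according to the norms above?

From premise 6 we have O(retain_record).
Premise 10 is O(~retain_deed ⊃ ~retain_record); contrapositively O(retain_record ⊃ retain_deed). Since O(retain_record) holds, K gives O(retain_deed).
Applying K to premise 11 (O(retain_deed ⊃ ~record_backup)) and O(retain_deed) yields O(~record_backup).
Premise 2 is O(~flag_prescription ⊃ record_backup); contrapositively O(~record_backup ⊃ flag_prescription). Since O(~record_backup) holds, K gives O(flag_prescription).
Premise 7, O(post_bond ⊃ ~flag_prescription), contraposes to O(flag_prescription ⊃ ~post_bond); with O(flag_prescription) we get O(~post_bond).
So O(~post_bond) holds, i.e. post_bond is forbidden. None of the other listed options is forbidden under the premises.

post_bond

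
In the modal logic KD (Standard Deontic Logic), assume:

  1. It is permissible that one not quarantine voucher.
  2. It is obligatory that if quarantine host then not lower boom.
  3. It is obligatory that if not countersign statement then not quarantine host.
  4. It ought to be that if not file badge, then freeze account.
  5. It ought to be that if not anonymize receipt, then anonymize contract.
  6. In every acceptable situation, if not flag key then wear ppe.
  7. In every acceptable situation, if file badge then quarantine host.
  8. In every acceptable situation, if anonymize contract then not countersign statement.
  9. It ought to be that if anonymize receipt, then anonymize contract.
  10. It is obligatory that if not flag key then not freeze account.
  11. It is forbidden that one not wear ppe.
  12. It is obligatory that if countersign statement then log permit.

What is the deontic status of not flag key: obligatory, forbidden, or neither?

Forbidden

By case analysis on ¬anonymize_receipt: premise 5 gives O(¬anonymize_receipt → anonymize_contract) and premise 9 gives O(anonymize_receipt → anonymize_contract), so O(anonymize_contract) either way.
Premise 8 is O(anonymize_contract → ¬countersign_statement); since O(anonymize_contract), deontic closure gives O(¬countersign_statement).
From O(¬countersign_statement) and premise 3, O(¬countersign_statement → ¬quarantine_host), we obtain O(¬quarantine_host).
The contrapositive of premise 7 (O(file_badge → quarantine_host)) is O(¬quarantine_host → ¬file_badge), and O(¬quarantine_host) is already established, so O(¬file_badge).
With premise 4, O(¬file_badge → freeze_account), the K-axiom yields O(freeze_account).
Premise 10, O(¬flag_key → ¬freeze_account), contraposes to O(freeze_account → flag_key); with O(freeze_account) we get O(flag_key).
Premises 1, 2, 6, 11, 12 do not contribute to this derivation.
Thus O(flag_key), which is F(¬flag_key): ¬flag_key is forbidden.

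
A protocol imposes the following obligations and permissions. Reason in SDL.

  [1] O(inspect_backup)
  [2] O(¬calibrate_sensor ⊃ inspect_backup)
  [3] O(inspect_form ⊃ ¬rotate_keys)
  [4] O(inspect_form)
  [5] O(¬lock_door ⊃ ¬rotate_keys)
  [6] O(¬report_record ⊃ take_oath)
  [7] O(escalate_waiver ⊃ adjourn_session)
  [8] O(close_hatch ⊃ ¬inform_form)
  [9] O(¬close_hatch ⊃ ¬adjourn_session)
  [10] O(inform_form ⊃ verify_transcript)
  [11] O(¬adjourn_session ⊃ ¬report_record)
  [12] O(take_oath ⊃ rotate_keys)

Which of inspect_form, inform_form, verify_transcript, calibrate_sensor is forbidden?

From premise 4 we have O(inspect_form).
Applying K to premise 3 (O(inspect_form ⊃ ¬rotate_keys)) and O(inspect_form) yields O(¬rotate_keys).
Premise 12 is O(take_oath ⊃ rotate_keys); contrapositively O(¬rotate_keys ⊃ ¬take_oath). Since O(¬rotate_keys) holds, K gives O(¬take_oath).
Premise 6 is O(¬report_record ⊃ take_oath); contrapositively O(¬take_oath ⊃ report_record). Since O(¬take_oath) holds, K gives O(report_record).
Premise 11, O(¬adjourn_session ⊃ ¬report_record), contraposes to O(report_record ⊃ adjourn_session); with O(report_record) we get O(adjourn_session).
The contrapositive of premise 9 (O(¬close_hatch ⊃ ¬adjourn_session)) is O(adjourn_session ⊃ close_hatch), and O(adjourn_session) is already established, so O(close_hatch).
Applying K to premise 8 (O(close_hatch ⊃ ¬inform_form)) and O(close_hatch) yields O(¬inform_form).
So O(¬inform_form) holds, i.e. inform_form is forbidden. None of the other listed options is forbidden under the premises.

inform_form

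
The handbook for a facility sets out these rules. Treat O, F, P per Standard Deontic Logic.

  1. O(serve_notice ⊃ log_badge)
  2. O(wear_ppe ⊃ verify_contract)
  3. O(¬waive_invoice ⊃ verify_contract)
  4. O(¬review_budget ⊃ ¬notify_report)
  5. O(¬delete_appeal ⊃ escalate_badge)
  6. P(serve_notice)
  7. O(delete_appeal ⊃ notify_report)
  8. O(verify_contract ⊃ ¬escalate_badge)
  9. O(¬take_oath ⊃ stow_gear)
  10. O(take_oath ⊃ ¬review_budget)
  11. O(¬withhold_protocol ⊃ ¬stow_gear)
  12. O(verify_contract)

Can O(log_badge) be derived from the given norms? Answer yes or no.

Premise 1 is O(serve_notice ⊃ log_badge), but O(serve_notice) is not derivable from the premises (the permission P(serve_notice) asserts only ¬O(¬serve_notice), not O(serve_notice)), so it does not yield O(log_badge).
No other premise forces O(log_badge). An ideal world satisfying every premise can still have log_badge false, so O(log_badge) is not derivable.

No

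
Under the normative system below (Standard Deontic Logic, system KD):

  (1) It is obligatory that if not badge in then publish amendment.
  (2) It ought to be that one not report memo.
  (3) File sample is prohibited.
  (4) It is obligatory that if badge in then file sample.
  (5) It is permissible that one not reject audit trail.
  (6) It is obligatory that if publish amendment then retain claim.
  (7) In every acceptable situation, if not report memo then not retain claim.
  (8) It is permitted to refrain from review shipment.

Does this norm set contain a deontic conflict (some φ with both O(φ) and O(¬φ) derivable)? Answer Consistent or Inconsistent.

Inconsistent

F(file_sample) at premise 3 means O(¬file_sample).
Premise 4 is O(badge_in → file_sample); contrapositively O(¬file_sample → ¬badge_in). Since O(¬file_sample) holds, K gives O(¬badge_in).
From O(¬badge_in) and premise 1, O(¬badge_in → publish_amendment), we obtain O(publish_amendment).
Premise 6 is O(publish_amendment → retain_claim); since O(publish_amendment), deontic closure gives O(retain_claim).
Premise 7 is O(¬report_memo → ¬retain_claim); contrapositively O(retain_claim → report_memo). Since O(retain_claim) holds, K gives O(report_memo).
Yet premise 2 states O(¬report_memo).
We now have both O(report_memo) and O(¬report_memo) — report_memo is simultaneously obligatory and forbidden, violating the D-axiom.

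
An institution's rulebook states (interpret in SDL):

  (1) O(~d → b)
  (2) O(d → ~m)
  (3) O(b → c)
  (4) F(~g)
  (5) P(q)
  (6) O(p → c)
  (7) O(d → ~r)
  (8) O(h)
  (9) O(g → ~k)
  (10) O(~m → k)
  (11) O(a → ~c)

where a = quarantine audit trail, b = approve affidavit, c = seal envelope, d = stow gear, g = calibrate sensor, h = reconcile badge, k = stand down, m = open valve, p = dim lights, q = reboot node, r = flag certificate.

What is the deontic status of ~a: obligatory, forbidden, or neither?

Premise 4 is F(~g), i.e. O(g).
From O(g) and premise 9, O(g → ~k), we obtain O(~k).
The contrapositive of premise 10 (O(~m → k)) is O(~k → m), and O(~k) is already established, so O(m).
Premise 2 is O(d → ~m); contrapositively O(m → ~d). Since O(m) holds, K gives O(~d).
Premise 1 is O(~d → b); since O(~d), deontic closure gives O(b).
Applying K to premise 3 (O(b → c)) and O(b) yields O(c).
The contrapositive of premise 11 (O(a → ~c)) is O(c → ~a), and O(c) is already established, so O(~a).
Premises 5, 6, 7, 8 do not contribute to this derivation.
Hence ~a is obligatory.

Obligatory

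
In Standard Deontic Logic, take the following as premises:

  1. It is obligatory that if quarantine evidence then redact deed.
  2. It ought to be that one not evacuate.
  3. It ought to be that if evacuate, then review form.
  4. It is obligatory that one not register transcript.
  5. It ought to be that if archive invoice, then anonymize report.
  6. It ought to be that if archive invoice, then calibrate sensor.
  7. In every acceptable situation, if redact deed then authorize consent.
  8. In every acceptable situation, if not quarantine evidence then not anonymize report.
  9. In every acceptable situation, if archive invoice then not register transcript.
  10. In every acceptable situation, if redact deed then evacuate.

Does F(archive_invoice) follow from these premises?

From premise 2 we have O(¬evacuate).
The contrapositive of premise 10 (O(redact_deed → evacuate)) is O(¬evacuate → ¬redact_deed), and O(¬evacuate) is already established, so O(¬redact_deed).
The contrapositive of premise 1 (O(quarantine_evidence → redact_deed)) is O(¬redact_deed → ¬quarantine_evidence), and O(¬redact_deed) is already established, so O(¬quarantine_evidence).
With premise 8, O(¬quarantine_evidence → ¬anonymize_report), the K-axiom yields O(¬anonymize_report).
Premise 5 is O(archive_invoice → anonymize_report); contrapositively O(¬anonymize_report → ¬archive_invoice). Since O(¬anonymize_report) holds, K gives O(¬archive_invoice).
Premises 3, 4, 6, 7, 9 do not contribute to this derivation.
So O(¬archive_invoice) holds, i.e. F(archive_invoice). The claim follows.

Yes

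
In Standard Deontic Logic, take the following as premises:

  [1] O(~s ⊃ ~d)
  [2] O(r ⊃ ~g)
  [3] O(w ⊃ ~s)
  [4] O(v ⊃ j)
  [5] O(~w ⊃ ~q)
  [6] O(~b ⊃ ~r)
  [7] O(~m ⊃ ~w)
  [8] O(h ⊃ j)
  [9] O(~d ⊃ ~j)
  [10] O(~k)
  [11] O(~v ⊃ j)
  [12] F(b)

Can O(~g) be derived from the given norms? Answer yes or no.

Premise 2 is O(r ⊃ ~g), but O(r) is not derivable from the premises, so it does not yield O(~g).
No other premise forces O(~g). An ideal world satisfying every premise can still have ~g false, so O(~g) is not derivable.

No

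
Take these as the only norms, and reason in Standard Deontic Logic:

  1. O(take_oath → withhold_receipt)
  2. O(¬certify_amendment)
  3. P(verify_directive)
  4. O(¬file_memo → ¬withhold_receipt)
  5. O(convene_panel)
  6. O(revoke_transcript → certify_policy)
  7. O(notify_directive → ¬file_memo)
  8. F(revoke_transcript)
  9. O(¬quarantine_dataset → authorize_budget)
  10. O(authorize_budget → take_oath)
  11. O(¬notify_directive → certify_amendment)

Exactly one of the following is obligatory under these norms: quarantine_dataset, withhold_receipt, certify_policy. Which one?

Premise 2 states O(¬certify_amendment) outright.
Premise 11, O(¬notify_directive → certify_amendment), contraposes to O(¬certify_amendment → notify_directive); with O(¬certify_amendment) we get O(notify_directive).
Premise 7 is O(notify_directive → ¬file_memo); since O(notify_directive), deontic closure gives O(¬file_memo).
Premise 4 is O(¬file_memo → ¬withhold_receipt); since O(¬file_memo), deontic closure gives O(¬withhold_receipt).
The contrapositive of premise 1 (O(take_oath → withhold_receipt)) is O(¬withhold_receipt → ¬take_oath), and O(¬withhold_receipt) is already established, so O(¬take_oath).
Premise 10, O(authorize_budget → take_oath), contraposes to O(¬take_oath → ¬authorize_budget); with O(¬take_oath) we get O(¬authorize_budget).
Premise 9 is O(¬quarantine_dataset → authorize_budget); contrapositively O(¬authorize_budget → quarantine_dataset). Since O(¬authorize_budget) holds, K gives O(quarantine_dataset).
So O(quarantine_dataset) holds — quarantine_dataset is obligatory. None of the other listed options is made obligatory by any chain of premises.

quarantine_dataset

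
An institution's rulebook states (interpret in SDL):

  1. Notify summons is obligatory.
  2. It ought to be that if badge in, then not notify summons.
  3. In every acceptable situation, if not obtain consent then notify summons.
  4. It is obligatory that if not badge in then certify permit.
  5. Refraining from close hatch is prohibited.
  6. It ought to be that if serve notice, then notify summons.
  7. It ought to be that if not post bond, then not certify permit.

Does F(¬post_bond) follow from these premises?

Premise 1 gives O(notify_summons).
Premise 2, O(badge_in → ¬notify_summons), contraposes to O(notify_summons → ¬badge_in); with O(notify_summons) we get O(¬badge_in).
Premise 4 is O(¬badge_in → certify_permit); since O(¬badge_in), deontic closure gives O(certify_permit).
Premise 7, O(¬post_bond → ¬certify_permit), contraposes to O(certify_permit → post_bond); with O(certify_permit) we get O(post_bond).
Premises 3, 5, 6 do not contribute to this derivation.
So O(post_bond) holds, i.e. F(¬post_bond). The claim follows.

Yes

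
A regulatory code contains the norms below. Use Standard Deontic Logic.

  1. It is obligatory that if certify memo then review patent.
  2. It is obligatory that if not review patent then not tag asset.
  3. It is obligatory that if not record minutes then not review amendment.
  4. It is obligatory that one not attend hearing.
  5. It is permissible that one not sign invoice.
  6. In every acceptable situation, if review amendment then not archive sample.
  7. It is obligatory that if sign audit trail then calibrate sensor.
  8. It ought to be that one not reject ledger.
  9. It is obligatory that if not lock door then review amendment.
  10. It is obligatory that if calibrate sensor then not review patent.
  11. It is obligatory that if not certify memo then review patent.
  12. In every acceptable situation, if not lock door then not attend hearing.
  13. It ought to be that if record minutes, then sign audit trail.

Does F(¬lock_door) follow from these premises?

Yes

By case analysis on ¬certify_memo: premise 11 gives O(¬certify_memo → review_patent) and premise 1 gives O(certify_memo → review_patent), so O(review_patent) either way.
Premise 10 is O(calibrate_sensor → ¬review_patent); contrapositively O(review_patent → ¬calibrate_sensor). Since O(review_patent) holds, K gives O(¬calibrate_sensor).
Premise 7, O(sign_audit_trail → calibrate_sensor), contraposes to O(¬calibrate_sensor → ¬sign_audit_trail); with O(¬calibrate_sensor) we get O(¬sign_audit_trail).
The contrapositive of premise 13 (O(record_minutes → sign_audit_trail)) is O(¬sign_audit_trail → ¬record_minutes), and O(¬sign_audit_trail) is already established, so O(¬record_minutes).
Premise 3 is O(¬record_minutes → ¬review_amendment); since O(¬record_minutes), deontic closure gives O(¬review_amendment).
The contrapositive of premise 9 (O(¬lock_door → review_amendment)) is O(¬review_amendment → lock_door), and O(¬review_amendment) is already established, so O(lock_door).
Premises 2, 4, 5, 6, 8, 12 do not contribute to this derivation.
So O(lock_door) holds, i.e. F(¬lock_door). The claim follows.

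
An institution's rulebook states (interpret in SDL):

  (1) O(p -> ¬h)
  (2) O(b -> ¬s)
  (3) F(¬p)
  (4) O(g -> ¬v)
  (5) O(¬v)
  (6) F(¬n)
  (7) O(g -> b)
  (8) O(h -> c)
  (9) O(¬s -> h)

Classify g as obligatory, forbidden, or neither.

Forbidden

Premise 3, F(¬p), is equivalent to O(p).
Premise 1 is O(p -> ¬h); since O(p), deontic closure gives O(¬h).
Premise 9 is O(¬s -> h); contrapositively O(¬h -> s). Since O(¬h) holds, K gives O(s).
The contrapositive of premise 2 (O(b -> ¬s)) is O(s -> ¬b), and O(s) is already established, so O(¬b).
Premise 7, O(g -> b), contraposes to O(¬b -> ¬g); with O(¬b) we get O(¬g).
Premises 4, 5, 6, 8 do not contribute to this derivation.
Thus O(¬g), which is F(g): g is forbidden.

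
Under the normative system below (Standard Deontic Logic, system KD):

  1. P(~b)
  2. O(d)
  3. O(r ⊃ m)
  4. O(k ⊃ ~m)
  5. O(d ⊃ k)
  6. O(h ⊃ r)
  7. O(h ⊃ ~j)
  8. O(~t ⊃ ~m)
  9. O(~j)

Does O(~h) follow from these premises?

Yes

From premise 2 we have O(d).
Premise 5 is O(d ⊃ k); since O(d), deontic closure gives O(k).
Premise 4 is O(k ⊃ ~m); since O(k), deontic closure gives O(~m).
Premise 3 is O(r ⊃ m); contrapositively O(~m ⊃ ~r). Since O(~m) holds, K gives O(~r).
Premise 6, O(h ⊃ r), contraposes to O(~r ⊃ ~h); with O(~r) we get O(~h).
Premises 1, 7, 8, 9 do not contribute to this derivation.
So O(~h) follows.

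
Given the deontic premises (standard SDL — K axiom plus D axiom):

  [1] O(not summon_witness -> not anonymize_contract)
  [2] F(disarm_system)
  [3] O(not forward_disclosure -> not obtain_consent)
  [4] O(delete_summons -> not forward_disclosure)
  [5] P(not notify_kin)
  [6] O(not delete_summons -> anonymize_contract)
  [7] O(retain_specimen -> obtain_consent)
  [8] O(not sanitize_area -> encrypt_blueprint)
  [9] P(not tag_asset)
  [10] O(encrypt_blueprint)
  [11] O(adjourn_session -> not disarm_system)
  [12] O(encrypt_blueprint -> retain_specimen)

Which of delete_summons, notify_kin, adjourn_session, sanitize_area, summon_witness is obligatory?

summon_witness

From premise 10 we have O(encrypt_blueprint).
With premise 12, O(encrypt_blueprint -> retain_specimen), the K-axiom yields O(retain_specimen).
Premise 7 is O(retain_specimen -> obtain_consent); since O(retain_specimen), deontic closure gives O(obtain_consent).
Premise 3 is O(not forward_disclosure -> not obtain_consent); contrapositively O(obtain_consent -> forward_disclosure). Since O(obtain_consent) holds, K gives O(forward_disclosure).
Premise 4 is O(delete_summons -> not forward_disclosure); contrapositively O(forward_disclosure -> not delete_summons). Since O(forward_disclosure) holds, K gives O(not delete_summons).
Applying K to premise 6 (O(not delete_summons -> anonymize_contract)) and O(not delete_summons) yields O(anonymize_contract).
Premise 1 is O(not summon_witness -> not anonymize_contract); contrapositively O(anonymize_contract -> summon_witness). Since O(anonymize_contract) holds, K gives O(summon_witness).
So O(summon_witness) holds — summon_witness is obligatory. None of the other listed options is made obligatory by any chain of premises.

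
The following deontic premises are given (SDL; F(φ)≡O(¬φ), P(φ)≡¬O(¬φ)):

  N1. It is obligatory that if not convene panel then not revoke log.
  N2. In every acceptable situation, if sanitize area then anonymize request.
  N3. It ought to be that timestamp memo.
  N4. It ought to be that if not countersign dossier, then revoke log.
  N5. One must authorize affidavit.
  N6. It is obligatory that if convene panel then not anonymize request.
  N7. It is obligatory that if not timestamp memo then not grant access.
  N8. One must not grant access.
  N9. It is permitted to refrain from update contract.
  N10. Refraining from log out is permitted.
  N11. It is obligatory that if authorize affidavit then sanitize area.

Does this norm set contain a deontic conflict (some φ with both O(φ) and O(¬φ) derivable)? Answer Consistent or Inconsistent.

Premise 7 is O(¬timestamp_memo → ¬grant_access); even if O(¬grant_access) held, inferring O(¬timestamp_memo) would be affirming the consequent — invalid.
So O(¬timestamp_memo) is not derivable, and the apparent clash with O(timestamp_memo) does not arise.
A world satisfying every obligation exists (e.g. anonymize_request=true, authorize_affidavit=true, convene_panel=false, countersign_dossier=true, grant_access=false, log_out=false, revoke_log=false, sanitize_area=true, timestamp_memo=true, update_contract=false); no atom is both obligatory and forbidden, so the set is consistent.

Consistent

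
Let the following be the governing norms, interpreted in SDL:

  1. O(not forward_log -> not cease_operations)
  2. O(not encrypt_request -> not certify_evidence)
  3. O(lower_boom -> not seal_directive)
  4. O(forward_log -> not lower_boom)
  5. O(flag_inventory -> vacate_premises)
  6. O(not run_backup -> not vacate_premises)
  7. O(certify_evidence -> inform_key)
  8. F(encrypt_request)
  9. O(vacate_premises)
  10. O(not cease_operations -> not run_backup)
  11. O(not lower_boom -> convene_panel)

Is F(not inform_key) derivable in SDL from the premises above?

No

Premise 7 is O(certify_evidence -> inform_key), but O(certify_evidence) is not derivable from the premises, so it does not yield O(inform_key).
No other premise forces O(inform_key). An ideal world satisfying every premise can still have not inform_key true, so F(not inform_key) is not derivable.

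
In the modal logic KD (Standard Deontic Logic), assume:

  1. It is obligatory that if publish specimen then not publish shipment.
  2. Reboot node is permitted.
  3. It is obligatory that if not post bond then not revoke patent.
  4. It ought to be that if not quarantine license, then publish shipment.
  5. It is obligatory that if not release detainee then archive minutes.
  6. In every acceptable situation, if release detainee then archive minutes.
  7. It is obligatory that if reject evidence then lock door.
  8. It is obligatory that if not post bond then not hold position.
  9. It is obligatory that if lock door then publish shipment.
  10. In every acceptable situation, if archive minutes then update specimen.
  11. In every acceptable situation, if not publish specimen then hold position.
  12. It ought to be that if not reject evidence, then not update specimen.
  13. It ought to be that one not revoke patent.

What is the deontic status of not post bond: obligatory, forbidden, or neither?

Forbidden

Premises 5 and 6 cover both cases: O(¬release_detainee → archive_minutes) and O(release_detainee → archive_minutes). Since ¬release_detainee ∨ release_detainee is a tautology, O(archive_minutes) follows.
From O(archive_minutes) and premise 10, O(archive_minutes → update_specimen), we obtain O(update_specimen).
The contrapositive of premise 12 (O(¬reject_evidence → ¬update_specimen)) is O(update_specimen → reject_evidence), and O(update_specimen) is already established, so O(reject_evidence).
From O(reject_evidence) and premise 7, O(reject_evidence → lock_door), we obtain O(lock_door).
With premise 9, O(lock_door → publish_shipment), the K-axiom yields O(publish_shipment).
The contrapositive of premise 1 (O(publish_specimen → ¬publish_shipment)) is O(publish_shipment → ¬publish_specimen), and O(publish_shipment) is already established, so O(¬publish_specimen).
From O(¬publish_specimen) and premise 11, O(¬publish_specimen → hold_position), we obtain O(hold_position).
Premise 8, O(¬post_bond → ¬hold_position), contraposes to O(hold_position → post_bond); with O(hold_position) we get O(post_bond).
Premises 2, 3, 4, 13 do not contribute to this derivation.
Thus O(post_bond), which is F(¬post_bond): ¬post_bond is forbidden.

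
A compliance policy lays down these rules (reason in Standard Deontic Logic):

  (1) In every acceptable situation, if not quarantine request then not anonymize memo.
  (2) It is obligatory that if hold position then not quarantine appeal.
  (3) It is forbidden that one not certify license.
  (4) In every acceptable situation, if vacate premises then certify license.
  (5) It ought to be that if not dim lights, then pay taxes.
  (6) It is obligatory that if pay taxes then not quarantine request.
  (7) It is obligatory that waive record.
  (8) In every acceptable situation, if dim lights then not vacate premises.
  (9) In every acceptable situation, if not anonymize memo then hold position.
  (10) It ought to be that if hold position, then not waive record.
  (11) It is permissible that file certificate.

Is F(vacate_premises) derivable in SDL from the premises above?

From premise 7 we have O(waive_record).
Premise 10 is O(hold_position → ¬waive_record); contrapositively O(waive_record → ¬hold_position). Since O(waive_record) holds, K gives O(¬hold_position).
Premise 9 is O(¬anonymize_memo → hold_position); contrapositively O(¬hold_position → anonymize_memo). Since O(¬hold_position) holds, K gives O(anonymize_memo).
Premise 1 is O(¬quarantine_request → ¬anonymize_memo); contrapositively O(anonymize_memo → quarantine_request). Since O(anonymize_memo) holds, K gives O(quarantine_request).
Premise 6, O(pay_taxes → ¬quarantine_request), contraposes to O(quarantine_request → ¬pay_taxes); with O(quarantine_request) we get O(¬pay_taxes).
Premise 5, O(¬dim_lights → pay_taxes), contraposes to O(¬pay_taxes → dim_lights); with O(¬pay_taxes) we get O(dim_lights).
From O(dim_lights) and premise 8, O(dim_lights → ¬vacate_premises), we obtain O(¬vacate_premises).
Premises 2, 3, 4, 11 do not contribute to this derivation.
So O(¬vacate_premises) holds, i.e. F(vacate_premises). The claim follows.

Yes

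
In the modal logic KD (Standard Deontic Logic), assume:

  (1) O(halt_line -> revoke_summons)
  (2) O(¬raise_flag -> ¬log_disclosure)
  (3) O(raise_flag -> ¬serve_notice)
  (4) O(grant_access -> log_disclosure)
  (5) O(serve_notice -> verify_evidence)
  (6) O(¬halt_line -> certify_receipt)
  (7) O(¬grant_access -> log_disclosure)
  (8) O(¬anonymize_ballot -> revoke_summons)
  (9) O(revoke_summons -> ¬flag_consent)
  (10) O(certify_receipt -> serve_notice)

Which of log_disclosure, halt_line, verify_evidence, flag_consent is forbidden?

flag_consent

By case analysis on ¬grant_access: premise 7 gives O(¬grant_access -> log_disclosure) and premise 4 gives O(grant_access -> log_disclosure), so O(log_disclosure) either way.
The contrapositive of premise 2 (O(¬raise_flag -> ¬log_disclosure)) is O(log_disclosure -> raise_flag), and O(log_disclosure) is already established, so O(raise_flag).
Premise 3 is O(raise_flag -> ¬serve_notice); since O(raise_flag), deontic closure gives O(¬serve_notice).
Premise 10, O(certify_receipt -> serve_notice), contraposes to O(¬serve_notice -> ¬certify_receipt); with O(¬serve_notice) we get O(¬certify_receipt).
The contrapositive of premise 6 (O(¬halt_line -> certify_receipt)) is O(¬certify_receipt -> halt_line), and O(¬certify_receipt) is already established, so O(halt_line).
With premise 1, O(halt_line -> revoke_summons), the K-axiom yields O(revoke_summons).
With premise 9, O(revoke_summons -> ¬flag_consent), the K-axiom yields O(¬flag_consent).
So O(¬flag_consent) holds, i.e. flag_consent is forbidden. None of the other listed options is forbidden under the premises.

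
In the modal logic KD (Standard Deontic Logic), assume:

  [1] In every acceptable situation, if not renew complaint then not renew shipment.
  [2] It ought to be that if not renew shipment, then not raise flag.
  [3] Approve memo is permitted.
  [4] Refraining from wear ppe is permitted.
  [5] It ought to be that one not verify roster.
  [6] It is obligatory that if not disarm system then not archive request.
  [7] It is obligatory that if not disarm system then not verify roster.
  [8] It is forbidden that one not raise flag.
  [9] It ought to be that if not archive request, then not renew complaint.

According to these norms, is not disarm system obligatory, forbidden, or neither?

Forbidden

F(¬raise_flag) at premise 8 means O(raise_flag).
Premise 2, O(¬renew_shipment → ¬raise_flag), contraposes to O(raise_flag → renew_shipment); with O(raise_flag) we get O(renew_shipment).
Premise 1, O(¬renew_complaint → ¬renew_shipment), contraposes to O(renew_shipment → renew_complaint); with O(renew_shipment) we get O(renew_complaint).
Premise 9 is O(¬archive_request → ¬renew_complaint); contrapositively O(renew_complaint → archive_request). Since O(renew_complaint) holds, K gives O(archive_request).
The contrapositive of premise 6 (O(¬disarm_system → ¬archive_request)) is O(archive_request → disarm_system), and O(archive_request) is already established, so O(disarm_system).
Premises 3, 4, 5, 7 do not contribute to this derivation.
Thus O(disarm_system), which is F(¬disarm_system): ¬disarm_system is forbidden.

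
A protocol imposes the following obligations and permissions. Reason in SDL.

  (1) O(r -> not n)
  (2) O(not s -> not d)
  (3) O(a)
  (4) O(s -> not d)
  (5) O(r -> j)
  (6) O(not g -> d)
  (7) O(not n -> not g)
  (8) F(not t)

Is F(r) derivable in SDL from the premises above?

Yes

Premises 2 and 4 are O(not s -> not d) and O(s -> not d); every ideal world satisfies not s or s, so in either case not d holds — hence O(not d).
Premise 6, O(not g -> d), contraposes to O(not d -> g); with O(not d) we get O(g).
The contrapositive of premise 7 (O(not n -> not g)) is O(g -> n), and O(g) is already established, so O(n).
Premise 1, O(r -> not n), contraposes to O(n -> not r); with O(n) we get O(not r).
Premises 3, 5, 8 do not contribute to this derivation.
So O(not r) holds, i.e. F(r). The claim follows.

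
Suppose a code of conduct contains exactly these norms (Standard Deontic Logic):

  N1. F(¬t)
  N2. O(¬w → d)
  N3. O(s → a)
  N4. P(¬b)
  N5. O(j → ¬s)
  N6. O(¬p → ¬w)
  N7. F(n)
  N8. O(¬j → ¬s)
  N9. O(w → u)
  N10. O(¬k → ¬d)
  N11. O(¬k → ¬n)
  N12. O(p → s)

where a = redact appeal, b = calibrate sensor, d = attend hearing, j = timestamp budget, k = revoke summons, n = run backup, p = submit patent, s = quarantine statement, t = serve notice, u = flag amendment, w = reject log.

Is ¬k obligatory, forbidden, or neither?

Forbidden

Premises 8 and 5 are O(¬j → ¬s) and O(j → ¬s); every ideal world satisfies ¬j or j, so in either case ¬s holds — hence O(¬s).
The contrapositive of premise 12 (O(p → s)) is O(¬s → ¬p), and O(¬s) is already established, so O(¬p).
Premise 6 is O(¬p → ¬w); since O(¬p), deontic closure gives O(¬w).
With premise 2, O(¬w → d), the K-axiom yields O(d).
Premise 10, O(¬k → ¬d), contraposes to O(d → k); with O(d) we get O(k).
Premises 1, 3, 4, 7, 9, 11 do not contribute to this derivation.
Thus O(k), which is F(¬k): ¬k is forbidden.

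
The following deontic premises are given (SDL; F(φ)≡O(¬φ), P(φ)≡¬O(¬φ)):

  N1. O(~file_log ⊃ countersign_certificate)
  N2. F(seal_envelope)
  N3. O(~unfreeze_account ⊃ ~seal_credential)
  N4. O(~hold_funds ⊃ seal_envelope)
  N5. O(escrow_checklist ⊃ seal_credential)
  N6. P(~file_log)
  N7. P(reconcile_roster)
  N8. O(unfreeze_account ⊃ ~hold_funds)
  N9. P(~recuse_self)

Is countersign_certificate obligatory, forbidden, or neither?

Neither

Premise 1 is O(~file_log ⊃ countersign_certificate), but O(~file_log) is not derivable from the premises (the permission P(~file_log) asserts only ~O(file_log), not O(~file_log)), so it does not yield O(countersign_certificate).
No premise or chain of K-axiom applications forces O(countersign_certificate), and none forces O(~countersign_certificate). So countersign_certificate is neither obligatory nor forbidden under these norms.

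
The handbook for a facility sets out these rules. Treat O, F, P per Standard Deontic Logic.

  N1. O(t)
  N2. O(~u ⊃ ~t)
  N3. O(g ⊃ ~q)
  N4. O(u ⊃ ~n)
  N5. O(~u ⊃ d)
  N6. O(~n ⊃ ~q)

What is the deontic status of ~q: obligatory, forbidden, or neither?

Obligatory

From premise 1 we have O(t).
Premise 2, O(~u ⊃ ~t), contraposes to O(t ⊃ u); with O(t) we get O(u).
From O(u) and premise 4, O(u ⊃ ~n), we obtain O(~n).
With premise 6, O(~n ⊃ ~q), the K-axiom yields O(~q).
Premises 3, 5 do not contribute to this derivation.
Hence ~q is obligatory.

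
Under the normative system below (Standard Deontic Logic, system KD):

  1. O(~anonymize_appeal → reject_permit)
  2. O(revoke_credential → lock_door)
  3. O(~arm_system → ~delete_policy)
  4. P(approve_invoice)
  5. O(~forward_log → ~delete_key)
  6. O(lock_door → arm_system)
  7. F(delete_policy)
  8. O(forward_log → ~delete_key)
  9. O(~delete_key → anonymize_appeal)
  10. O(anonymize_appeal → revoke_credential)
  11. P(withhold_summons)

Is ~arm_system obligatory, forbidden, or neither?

Premises 8 and 5 cover both cases: O(forward_log → ~delete_key) and O(~forward_log → ~delete_key). Since forward_log ∨ ~forward_log is a tautology, O(~delete_key) follows.
Premise 9 is O(~delete_key → anonymize_appeal); since O(~delete_key), deontic closure gives O(anonymize_appeal).
With premise 10, O(anonymize_appeal → revoke_credential), the K-axiom yields O(revoke_credential).
Applying K to premise 2 (O(revoke_credential → lock_door)) and O(revoke_credential) yields O(lock_door).
With premise 6, O(lock_door → arm_system), the K-axiom yields O(arm_system).
Premises 1, 3, 4, 7, 11 do not contribute to this derivation.
Thus O(arm_system), which is F(~arm_system): ~arm_system is forbidden.

Forbidden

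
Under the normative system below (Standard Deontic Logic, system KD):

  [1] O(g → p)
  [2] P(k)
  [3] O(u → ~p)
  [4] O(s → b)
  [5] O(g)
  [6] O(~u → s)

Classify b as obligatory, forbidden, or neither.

From premise 5 we have O(g).
Premise 1 is O(g → p); since O(g), deontic closure gives O(p).
The contrapositive of premise 3 (O(u → ~p)) is O(p → ~u), and O(p) is already established, so O(~u).
From O(~u) and premise 6, O(~u → s), we obtain O(s).
Applying K to premise 4 (O(s → b)) and O(s) yields O(b).
Premise 2 does not contribute to this derivation.
Hence b is obligatory.

Obligatory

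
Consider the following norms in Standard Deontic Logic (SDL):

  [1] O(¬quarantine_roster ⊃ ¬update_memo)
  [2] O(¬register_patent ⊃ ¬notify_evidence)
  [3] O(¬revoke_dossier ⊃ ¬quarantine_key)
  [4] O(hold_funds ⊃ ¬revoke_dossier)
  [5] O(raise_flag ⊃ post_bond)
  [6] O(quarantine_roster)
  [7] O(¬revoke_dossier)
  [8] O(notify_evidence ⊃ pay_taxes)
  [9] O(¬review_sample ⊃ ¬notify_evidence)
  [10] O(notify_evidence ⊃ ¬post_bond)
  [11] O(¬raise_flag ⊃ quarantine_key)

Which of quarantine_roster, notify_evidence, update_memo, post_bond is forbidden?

notify_evidence

From premise 7 we have O(¬revoke_dossier).
Premise 3 is O(¬revoke_dossier ⊃ ¬quarantine_key); since O(¬revoke_dossier), deontic closure gives O(¬quarantine_key).
The contrapositive of premise 11 (O(¬raise_flag ⊃ quarantine_key)) is O(¬quarantine_key ⊃ raise_flag), and O(¬quarantine_key) is already established, so O(raise_flag).
Premise 5 is O(raise_flag ⊃ post_bond); since O(raise_flag), deontic closure gives O(post_bond).
Premise 10 is O(notify_evidence ⊃ ¬post_bond); contrapositively O(post_bond ⊃ ¬notify_evidence). Since O(post_bond) holds, K gives O(¬notify_evidence).
So O(¬notify_evidence) holds, i.e. notify_evidence is forbidden. None of the other listed options is forbidden under the premises.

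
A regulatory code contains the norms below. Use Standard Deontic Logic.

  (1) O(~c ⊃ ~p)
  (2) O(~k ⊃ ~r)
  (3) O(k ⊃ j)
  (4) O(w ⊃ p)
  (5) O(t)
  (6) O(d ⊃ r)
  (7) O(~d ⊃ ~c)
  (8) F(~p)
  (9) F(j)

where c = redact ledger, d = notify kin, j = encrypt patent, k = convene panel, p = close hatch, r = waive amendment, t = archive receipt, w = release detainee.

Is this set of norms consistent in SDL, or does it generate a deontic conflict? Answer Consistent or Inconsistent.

Inconsistent

Premise 8, F(~p), is equivalent to O(p).
Premise 1 is O(~c ⊃ ~p); contrapositively O(p ⊃ c). Since O(p) holds, K gives O(c).
Premise 7, O(~d ⊃ ~c), contraposes to O(c ⊃ d); with O(c) we get O(d).
From O(d) and premise 6, O(d ⊃ r), we obtain O(r).
The contrapositive of premise 2 (O(~k ⊃ ~r)) is O(r ⊃ k), and O(r) is already established, so O(k).
With premise 3, O(k ⊃ j), the K-axiom yields O(j).
However, F(j) at premise 9 amounts to O(~j).
We now have both O(j) and O(~j) — j is simultaneously obligatory and forbidden, violating the D-axiom.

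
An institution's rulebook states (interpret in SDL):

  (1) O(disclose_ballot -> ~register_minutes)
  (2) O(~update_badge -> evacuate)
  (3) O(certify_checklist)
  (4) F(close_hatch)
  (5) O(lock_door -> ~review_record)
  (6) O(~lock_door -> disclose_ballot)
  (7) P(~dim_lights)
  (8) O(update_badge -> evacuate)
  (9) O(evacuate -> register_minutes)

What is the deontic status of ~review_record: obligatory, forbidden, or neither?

Obligatory

By case analysis on update_badge: premise 8 gives O(update_badge -> evacuate) and premise 2 gives O(~update_badge -> evacuate), so O(evacuate) either way.
Applying K to premise 9 (O(evacuate -> register_minutes)) and O(evacuate) yields O(register_minutes).
Premise 1, O(disclose_ballot -> ~register_minutes), contraposes to O(register_minutes -> ~disclose_ballot); with O(register_minutes) we get O(~disclose_ballot).
Premise 6, O(~lock_door -> disclose_ballot), contraposes to O(~disclose_ballot -> lock_door); with O(~disclose_ballot) we get O(lock_door).
Premise 5 is O(lock_door -> ~review_record); since O(lock_door), deontic closure gives O(~review_record).
Premises 3, 4, 7 do not contribute to this derivation.
Hence ~review_record is obligatory.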